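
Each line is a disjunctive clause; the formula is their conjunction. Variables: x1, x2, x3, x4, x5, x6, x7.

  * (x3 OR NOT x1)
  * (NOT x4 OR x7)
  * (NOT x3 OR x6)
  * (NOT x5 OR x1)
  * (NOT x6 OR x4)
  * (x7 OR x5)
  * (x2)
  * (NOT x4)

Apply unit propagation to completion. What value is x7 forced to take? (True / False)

True

(x2) is a unit clause: x2 = True.
(NOT x4) stands alone — x4 = False.
In (NOT x6 OR x4), x4 is now false; NOT x6 must hold, so x6 = False.
(x6 OR NOT x3) with x6 = False leaves only NOT x3, so x3 = False.
In (NOT x1 OR x3), x3 is now false; NOT x1 must hold, so x1 = False.
(NOT x5 OR x1): since x1 = False, the clause reduces to (NOT x5). x5 = False.
(x7 OR x5) with x5 = False leaves only x7, so x7 = True.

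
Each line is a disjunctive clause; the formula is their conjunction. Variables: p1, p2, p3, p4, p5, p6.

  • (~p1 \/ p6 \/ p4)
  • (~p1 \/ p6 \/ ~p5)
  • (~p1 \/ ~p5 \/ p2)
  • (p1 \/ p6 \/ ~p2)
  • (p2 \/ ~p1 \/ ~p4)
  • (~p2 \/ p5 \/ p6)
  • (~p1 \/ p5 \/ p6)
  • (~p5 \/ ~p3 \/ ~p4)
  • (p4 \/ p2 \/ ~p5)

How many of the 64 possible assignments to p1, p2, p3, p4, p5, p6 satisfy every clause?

26

Split on p1, then p5.
  p1=1, p5=1: remaining (p2,p3,p4,p6) ∈ {(1,0,0,1); (1,0,1,1); (1,1,0,1)} — 3.
  p1=1, p5=0: p3 free; 3 ways for (p2,p4,p6) × 2^1 = 6.
  p1=0, p5=1: 5 of the 16 assignments to (p2,p3,p4,p6) work.
  p1=0, p5=0: p3, p4 free; 3 ways for (p2,p6) × 2^2 = 12.
Total: 3 + 6 + 5 + 12 = 26.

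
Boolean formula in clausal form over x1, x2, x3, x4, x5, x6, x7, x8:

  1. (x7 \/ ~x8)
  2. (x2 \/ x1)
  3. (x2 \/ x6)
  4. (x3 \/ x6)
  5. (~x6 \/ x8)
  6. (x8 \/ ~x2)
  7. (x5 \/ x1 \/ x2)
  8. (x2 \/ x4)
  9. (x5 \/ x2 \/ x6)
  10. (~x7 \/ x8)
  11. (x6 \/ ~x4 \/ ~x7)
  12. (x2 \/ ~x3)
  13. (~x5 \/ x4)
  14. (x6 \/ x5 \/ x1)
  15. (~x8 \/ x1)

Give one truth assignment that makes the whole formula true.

x1=T  x2=T  x3=T  x4=F  x5=F  x6=F  x7=T  x8=T

x1 occurs only positively in the remaining clauses — set x1 = True.
Set x2 = True and propagate.
  then x8 is forced to True.
  then x7 is forced to True.
Branch on x3: take x3 = True.
For the remaining variables, x4 = False, x5 = False, x6 = False works.
Every clause has at least one true literal under this assignment.
Check each clause:
  1. (~x8 \/ x7) — x7 is true.
  2. (x2 \/ x1) — x1 is true.
  3. (x2 \/ x6) — x2 is true.
  4. (x3 \/ x6) — x3 is true.
  5. (x8 \/ ~x6) — x8 is true.
  6. (x8 \/ ~x2) — x8 is true.
  7. (x2 \/ x5 \/ x1) — x1 is true.
  8. (x2 \/ x4) — x2 is true.
  9. (x5 \/ x6 \/ x2) — x2 is true.
  10. (x8 \/ ~x7) — x8 is true.
  11. (~x7 \/ ~x4 \/ x6) — ~x4 is true.
  12. (~x3 \/ x2) — x2 is true.
  13. (~x5 \/ x4) — ~x5 is true.
  14. (x6 \/ x5 \/ x1) — x1 is true.
  15. (x1 \/ ~x8) — x1 is true.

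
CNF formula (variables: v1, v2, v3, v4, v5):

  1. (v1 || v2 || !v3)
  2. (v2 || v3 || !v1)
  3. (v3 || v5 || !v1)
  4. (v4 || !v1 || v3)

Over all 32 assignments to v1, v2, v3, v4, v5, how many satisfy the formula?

21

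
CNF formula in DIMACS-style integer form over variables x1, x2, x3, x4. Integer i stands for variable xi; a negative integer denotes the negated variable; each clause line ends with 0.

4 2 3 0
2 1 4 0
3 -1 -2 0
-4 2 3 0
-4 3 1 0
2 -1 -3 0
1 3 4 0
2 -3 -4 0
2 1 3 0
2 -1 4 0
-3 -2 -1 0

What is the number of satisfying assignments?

Satisfying assignments:
  x1=0 x2=1 x3=1 x4=0
  x1=0 x2=1 x3=1 x4=1
That's 2 in total.

2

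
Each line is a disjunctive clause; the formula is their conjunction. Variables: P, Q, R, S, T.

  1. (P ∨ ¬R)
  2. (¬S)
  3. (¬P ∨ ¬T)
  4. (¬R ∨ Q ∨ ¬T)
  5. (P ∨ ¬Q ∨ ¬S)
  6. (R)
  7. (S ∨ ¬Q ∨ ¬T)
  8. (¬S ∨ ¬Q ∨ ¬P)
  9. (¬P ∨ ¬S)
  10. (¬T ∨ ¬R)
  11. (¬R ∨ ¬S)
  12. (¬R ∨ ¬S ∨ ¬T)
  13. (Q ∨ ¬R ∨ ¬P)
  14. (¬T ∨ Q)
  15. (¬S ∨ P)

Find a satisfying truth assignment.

P=T, Q=T, R=T, S=F, T=F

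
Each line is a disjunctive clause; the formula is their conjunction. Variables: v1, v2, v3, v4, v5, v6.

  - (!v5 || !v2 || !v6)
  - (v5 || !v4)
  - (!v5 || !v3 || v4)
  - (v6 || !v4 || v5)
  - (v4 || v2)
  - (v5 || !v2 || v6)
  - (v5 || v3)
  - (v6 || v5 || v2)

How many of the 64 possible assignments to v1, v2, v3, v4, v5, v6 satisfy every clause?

16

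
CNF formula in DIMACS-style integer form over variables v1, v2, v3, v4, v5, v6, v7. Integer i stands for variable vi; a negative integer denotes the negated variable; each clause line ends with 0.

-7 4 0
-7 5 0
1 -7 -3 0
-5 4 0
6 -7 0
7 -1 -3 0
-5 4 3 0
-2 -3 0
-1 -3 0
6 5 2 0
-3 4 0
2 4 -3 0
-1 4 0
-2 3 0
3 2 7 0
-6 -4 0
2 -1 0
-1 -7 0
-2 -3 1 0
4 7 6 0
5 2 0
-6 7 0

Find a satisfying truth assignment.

v1 = 0  v2 = 0  v3 = 1  v4 = 1  v5 = 1  v6 = 0  v7 = 0

Branch on v1: take v1 = False.
The remaining clauses are satisfied by v2 = False, v3 = True, v4 = True, v5 = True, v6 = False, v7 = False.
Every clause has at least one true literal under this assignment.
Check each clause:
  1. (v4 ∨ ¬v7) — ¬v7 is true.
  2. (v5 ∨ ¬v7) — ¬v7 is true.
  3. (¬v7 ∨ v1 ∨ ¬v3) — ¬v7 is true.
  4. (¬v5 ∨ v4) — v4 is true.
  5. (v6 ∨ ¬v7) — ¬v7 is true.
  6. (¬v1 ∨ v7 ∨ ¬v3) — ¬v1 is true.
  7. (v4 ∨ ¬v5 ∨ v3) — v3 is true.
  8. (¬v2 ∨ ¬v3) — ¬v2 is true.
  9. (¬v1 ∨ ¬v3) — ¬v1 is true.
  10. (v5 ∨ v2 ∨ v6) — v5 is true.
  11. (¬v3 ∨ v4) — v4 is true.
  12. (v2 ∨ ¬v3 ∨ v4) — v4 is true.
  13. (v4 ∨ ¬v1) — v4 is true.
  14. (v3 ∨ ¬v2) — v3 is true.
  15. (v3 ∨ v2 ∨ v7) — v3 is true.
  16. (¬v4 ∨ ¬v6) — ¬v6 is true.
  17. (v2 ∨ ¬v1) — ¬v1 is true.
  18. (¬v7 ∨ ¬v1) — ¬v7 is true.
  19. (¬v2 ∨ ¬v3 ∨ v1) — ¬v2 is true.
  20. (v7 ∨ v4 ∨ v6) — v4 is true.
  21. (v2 ∨ v5) — v5 is true.
  22. (¬v6 ∨ v7) — ¬v6 is true.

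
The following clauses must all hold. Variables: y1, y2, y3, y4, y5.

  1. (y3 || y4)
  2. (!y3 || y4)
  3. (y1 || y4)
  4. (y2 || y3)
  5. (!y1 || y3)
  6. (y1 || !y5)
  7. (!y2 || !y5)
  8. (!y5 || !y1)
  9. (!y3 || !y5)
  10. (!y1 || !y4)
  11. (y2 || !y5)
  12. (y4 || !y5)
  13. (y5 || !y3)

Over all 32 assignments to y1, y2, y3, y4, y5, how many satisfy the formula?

Satisfying assignments:
  y1=F y2=T y3=F y4=T y5=F
Count: 1.

1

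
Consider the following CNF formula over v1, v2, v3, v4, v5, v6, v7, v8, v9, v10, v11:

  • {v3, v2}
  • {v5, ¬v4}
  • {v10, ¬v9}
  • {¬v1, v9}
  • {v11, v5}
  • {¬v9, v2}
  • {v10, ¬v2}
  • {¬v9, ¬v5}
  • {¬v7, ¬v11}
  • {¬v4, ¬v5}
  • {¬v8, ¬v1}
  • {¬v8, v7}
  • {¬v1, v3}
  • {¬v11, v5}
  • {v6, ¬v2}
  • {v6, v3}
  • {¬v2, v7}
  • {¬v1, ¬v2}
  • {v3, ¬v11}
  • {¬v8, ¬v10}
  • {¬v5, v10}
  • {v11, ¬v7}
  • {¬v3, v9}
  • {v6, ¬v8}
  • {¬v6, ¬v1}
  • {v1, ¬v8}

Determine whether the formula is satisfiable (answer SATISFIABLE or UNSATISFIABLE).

UNSATISFIABLE

v1 = True:
  propagation gives v9=True, v10=True, v2=True; an empty clause results — contradiction.
v1 = False:
  v5 = True:
    propagation gives v9=False, v4=False, v10=True, v3=False; an empty clause results — contradiction.
  v5 = False:
    propagation gives v4=False, v11=True; an empty clause results — contradiction.
Every branch closes, so no satisfying assignment exists.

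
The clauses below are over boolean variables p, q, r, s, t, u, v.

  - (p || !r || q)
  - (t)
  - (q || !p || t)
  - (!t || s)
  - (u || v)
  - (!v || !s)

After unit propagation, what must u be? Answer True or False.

True

(t) is a unit clause: t = True.
In (s || !t), !t is now false; s must hold, so s = True.
(!s || !v) with s = True leaves only !v, so v = False.
In (v || u), v is now false; u must hold, so u = True.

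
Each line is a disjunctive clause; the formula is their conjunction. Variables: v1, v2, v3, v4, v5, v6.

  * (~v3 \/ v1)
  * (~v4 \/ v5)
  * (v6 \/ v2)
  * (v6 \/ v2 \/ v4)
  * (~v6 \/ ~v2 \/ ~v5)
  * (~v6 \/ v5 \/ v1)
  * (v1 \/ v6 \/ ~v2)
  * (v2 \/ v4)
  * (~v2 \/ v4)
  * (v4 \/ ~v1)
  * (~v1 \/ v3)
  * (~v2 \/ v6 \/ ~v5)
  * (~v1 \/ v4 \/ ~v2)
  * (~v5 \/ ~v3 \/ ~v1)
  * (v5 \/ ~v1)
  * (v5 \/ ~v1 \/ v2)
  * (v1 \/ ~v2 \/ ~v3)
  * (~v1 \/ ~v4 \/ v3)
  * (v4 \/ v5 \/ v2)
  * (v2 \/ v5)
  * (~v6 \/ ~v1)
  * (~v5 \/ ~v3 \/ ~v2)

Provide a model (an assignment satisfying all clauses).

Set v1 = False and propagate.
  then v3 is forced to False.
Branch on v2: take v2 = False.
  then v6 is forced to True.
  then v5 is forced to True.
  then v4 is forced to True.
Every clause has at least one true literal under this assignment.
Check each clause:
  1. (~v3 \/ v1) — ~v3 is true.
  2. (v5 \/ ~v4) — v5 is true.
  3. (v2 \/ v6) — v6 is true.
  4. (v6 \/ v2 \/ v4) — v4 is true.
  5. (~v2 \/ ~v5 \/ ~v6) — ~v2 is true.
  6. (v5 \/ ~v6 \/ v1) — v5 is true.
  7. (~v2 \/ v1 \/ v6) — ~v2 is true.
  8. (v2 \/ v4) — v4 is true.
  9. (~v2 \/ v4) — v4 is true.
  10. (~v1 \/ v4) — v4 is true.
  11. (~v1 \/ v3) — ~v1 is true.
  12. (v6 \/ ~v5 \/ ~v2) — v6 is true.
  13. (~v1 \/ ~v2 \/ v4) — v4 is true.
  14. (~v3 \/ ~v1 \/ ~v5) — ~v3 is true.
  15. (v5 \/ ~v1) — v5 is true.
  16. (~v1 \/ v5 \/ v2) — v5 is true.
  17. (v1 \/ ~v2 \/ ~v3) — ~v3 is true.
  18. (v3 \/ ~v4 \/ ~v1) — ~v1 is true.
  19. (v5 \/ v2 \/ v4) — v4 is true.
  20. (v5 \/ v2) — v5 is true.
  21. (~v6 \/ ~v1) — ~v1 is true.
  22. (~v3 \/ ~v5 \/ ~v2) — ~v3 is true.

v1=False, v2=False, v3=False, v4=True, v5=True, v6=True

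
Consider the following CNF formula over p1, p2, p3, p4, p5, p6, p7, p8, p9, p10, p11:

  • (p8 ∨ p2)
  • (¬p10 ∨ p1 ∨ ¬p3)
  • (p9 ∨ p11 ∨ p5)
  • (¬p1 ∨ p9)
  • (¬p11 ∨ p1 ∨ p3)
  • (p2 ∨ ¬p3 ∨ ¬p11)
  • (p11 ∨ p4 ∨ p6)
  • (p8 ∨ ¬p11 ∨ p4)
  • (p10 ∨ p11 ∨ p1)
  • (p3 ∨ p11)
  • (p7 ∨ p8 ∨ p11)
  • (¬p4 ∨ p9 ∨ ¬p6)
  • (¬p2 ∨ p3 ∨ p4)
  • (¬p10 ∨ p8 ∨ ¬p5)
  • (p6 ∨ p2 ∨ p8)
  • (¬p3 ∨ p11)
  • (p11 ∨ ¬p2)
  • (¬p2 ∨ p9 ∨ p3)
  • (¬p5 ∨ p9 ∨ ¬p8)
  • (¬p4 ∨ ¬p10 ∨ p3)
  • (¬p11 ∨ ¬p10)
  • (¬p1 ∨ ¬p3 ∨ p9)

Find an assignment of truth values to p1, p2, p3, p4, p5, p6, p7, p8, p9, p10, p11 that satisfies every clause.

Pure literal: p9 appears only positively; assign p9 = True.
Try p1 = True.
Branch on p2: take p2 = True.
  then p11 is forced to True.
  then p10 is forced to False.
Try p3 = False.
  then p4 is forced to True.
p5, p6, p7, p8 are now unconstrained; take p5 = False, p6 = False, p7 = False, p8 = False.

p1=T, p2=T, p3=F, p4=T, p5=F, p6=F, p7=F, p8=F, p9=T, p10=F, p11=T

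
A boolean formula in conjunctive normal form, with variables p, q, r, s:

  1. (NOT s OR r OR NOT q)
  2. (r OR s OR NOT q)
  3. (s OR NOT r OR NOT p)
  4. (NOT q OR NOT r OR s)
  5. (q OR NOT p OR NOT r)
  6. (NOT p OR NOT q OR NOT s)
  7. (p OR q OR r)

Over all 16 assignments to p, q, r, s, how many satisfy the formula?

Satisfying assignments:
  p=F q=F r=T s=F
  p=F q=F r=T s=T
  p=F q=T r=T s=T
  p=T q=F r=F s=F
  p=T q=F r=F s=T
That's 5 in total.

5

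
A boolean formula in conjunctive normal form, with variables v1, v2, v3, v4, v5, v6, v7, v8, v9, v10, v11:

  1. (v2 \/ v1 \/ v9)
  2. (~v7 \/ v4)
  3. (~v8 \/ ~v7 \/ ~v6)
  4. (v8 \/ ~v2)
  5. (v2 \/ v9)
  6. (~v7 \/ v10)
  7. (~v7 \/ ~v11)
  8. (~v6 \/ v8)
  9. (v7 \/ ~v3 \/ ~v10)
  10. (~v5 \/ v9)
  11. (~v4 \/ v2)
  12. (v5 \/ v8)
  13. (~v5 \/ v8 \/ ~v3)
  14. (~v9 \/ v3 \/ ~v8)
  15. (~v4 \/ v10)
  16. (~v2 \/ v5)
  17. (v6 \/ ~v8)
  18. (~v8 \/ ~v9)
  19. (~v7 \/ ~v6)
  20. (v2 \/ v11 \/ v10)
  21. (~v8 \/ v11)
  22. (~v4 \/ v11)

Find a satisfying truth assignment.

v1=F, v2=F, v3=F, v4=F, v5=T, v6=F, v7=F, v8=F, v9=T, v10=F, v11=T

Branch on v1: take v1 = False.
Branch on v2: take v2 = False.
  then v9 is forced to True.
  then v4 is forced to False.
  then v7 is forced to False.
  then v8 is forced to False.
  then v6 is forced to False.
  then v5 is forced to True.
  then v3 is forced to False.
The remaining clauses are satisfied by v10 = False, v11 = True.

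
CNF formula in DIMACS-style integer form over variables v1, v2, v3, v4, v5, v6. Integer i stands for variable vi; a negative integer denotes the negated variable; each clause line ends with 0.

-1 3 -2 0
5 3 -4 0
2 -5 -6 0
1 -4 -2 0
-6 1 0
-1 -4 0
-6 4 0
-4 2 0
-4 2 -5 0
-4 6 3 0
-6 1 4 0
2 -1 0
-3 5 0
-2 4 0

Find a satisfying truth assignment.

Branch on v1: take v1 = False.
  then v6 is forced to False.
The remaining clauses are satisfied by v2 = False, v3 = True, v4 = False, v5 = True.
Every clause has at least one true literal under this assignment.

v1=False  v2=False  v3=True  v4=False  v5=True  v6=False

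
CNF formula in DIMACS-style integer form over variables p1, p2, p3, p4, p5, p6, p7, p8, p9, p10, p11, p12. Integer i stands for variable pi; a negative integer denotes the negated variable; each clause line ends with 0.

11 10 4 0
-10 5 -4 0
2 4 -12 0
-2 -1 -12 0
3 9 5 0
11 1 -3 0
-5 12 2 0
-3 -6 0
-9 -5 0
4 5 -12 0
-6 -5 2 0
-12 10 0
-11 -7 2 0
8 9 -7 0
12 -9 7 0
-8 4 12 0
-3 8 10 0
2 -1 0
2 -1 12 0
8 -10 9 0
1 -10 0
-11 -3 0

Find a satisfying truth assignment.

p1=True, p2=True, p3=False, p4=True, p5=False, p6=True, p7=True, p8=False, p9=True, p10=False, p11=False, p12=False

Check each clause:
  1. (p11 | p10 | p4) — p4 is true.
  2. (p5 | ~p4 | ~p10) — ~p10 is true.
  3. (p4 | p2 | ~p12) — p2 is true.
  4. (~p2 | ~p12 | ~p1) — ~p12 is true.
  5. (p3 | p5 | p9) — p9 is true.
  6. (p1 | p11 | ~p3) — p1 is true.
  7. (p2 | p12 | ~p5) — p2 is true.
  8. (~p3 | ~p6) — ~p3 is true.
  9. (~p5 | ~p9) — ~p5 is true.
  10. (p4 | ~p12 | p5) — p4 is true.
  11. (~p6 | p2 | ~p5) — p2 is true.
  12. (p10 | ~p12) — ~p12 is true.
  13. (~p11 | p2 | ~p7) — p2 is true.
  14. (p8 | ~p7 | p9) — p9 is true.
  15. (p12 | ~p9 | p7) — p7 is true.
  16. (p4 | p12 | ~p8) — ~p8 is true.
  17. (p10 | p8 | ~p3) — ~p3 is true.
  18. (p2 | ~p1) — p2 is true.
  19. (~p1 | p12 | p2) — p2 is true.
  20. (p8 | ~p10 | p9) — p9 is true.
  21. (~p10 | p1) — p1 is true.
  22. (~p3 | ~p11) — ~p11 is true.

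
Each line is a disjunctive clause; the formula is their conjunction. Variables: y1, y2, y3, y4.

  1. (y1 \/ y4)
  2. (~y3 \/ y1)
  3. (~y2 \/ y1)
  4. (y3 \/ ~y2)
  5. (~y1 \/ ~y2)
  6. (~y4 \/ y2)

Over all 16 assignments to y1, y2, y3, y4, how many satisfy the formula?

2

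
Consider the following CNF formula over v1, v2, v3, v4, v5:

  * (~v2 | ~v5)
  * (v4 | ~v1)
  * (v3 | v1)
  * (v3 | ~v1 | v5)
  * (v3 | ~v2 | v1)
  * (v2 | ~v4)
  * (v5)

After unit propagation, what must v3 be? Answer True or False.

True

Unit clause (v5) sets v5 = True.
In (~v5 | ~v2), ~v5 is now false; ~v2 must hold, so v2 = False.
In (v2 | ~v4), v2 is now false; ~v4 must hold, so v4 = False.
(~v1 | v4) with v4 = False leaves only ~v1, so v1 = False.
(v3 | v1) with v1 = False leaves only v3, so v3 = True.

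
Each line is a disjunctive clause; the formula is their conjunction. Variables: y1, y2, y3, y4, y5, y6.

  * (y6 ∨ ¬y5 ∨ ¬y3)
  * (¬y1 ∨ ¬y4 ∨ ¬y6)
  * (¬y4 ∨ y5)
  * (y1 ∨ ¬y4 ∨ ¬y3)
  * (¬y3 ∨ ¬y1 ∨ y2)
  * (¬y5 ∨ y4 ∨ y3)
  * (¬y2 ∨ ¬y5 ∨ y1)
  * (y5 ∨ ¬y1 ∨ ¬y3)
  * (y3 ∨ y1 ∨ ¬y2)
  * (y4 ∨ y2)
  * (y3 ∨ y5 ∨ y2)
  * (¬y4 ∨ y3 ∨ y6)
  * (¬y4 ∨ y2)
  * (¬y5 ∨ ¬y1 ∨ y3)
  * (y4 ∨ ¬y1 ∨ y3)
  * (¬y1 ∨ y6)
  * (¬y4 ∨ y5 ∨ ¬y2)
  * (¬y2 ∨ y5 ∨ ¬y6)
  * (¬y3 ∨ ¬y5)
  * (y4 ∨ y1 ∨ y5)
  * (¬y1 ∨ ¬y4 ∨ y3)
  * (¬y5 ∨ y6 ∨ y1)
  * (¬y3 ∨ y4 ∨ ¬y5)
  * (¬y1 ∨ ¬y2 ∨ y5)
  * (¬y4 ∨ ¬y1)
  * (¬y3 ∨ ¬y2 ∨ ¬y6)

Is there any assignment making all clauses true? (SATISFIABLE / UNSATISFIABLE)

UNSATISFIABLE

y1 = True:
  propagation gives y6=True, y4=False, y2=True, y3=True; an empty clause results — contradiction.
y1 = False:
  y5 = True:
    propagation gives y2=False, y4=True; an empty clause results — contradiction.
  y5 = False:
    propagation gives y4=False; an empty clause results — contradiction.
Every branch closes, so no satisfying assignment exists.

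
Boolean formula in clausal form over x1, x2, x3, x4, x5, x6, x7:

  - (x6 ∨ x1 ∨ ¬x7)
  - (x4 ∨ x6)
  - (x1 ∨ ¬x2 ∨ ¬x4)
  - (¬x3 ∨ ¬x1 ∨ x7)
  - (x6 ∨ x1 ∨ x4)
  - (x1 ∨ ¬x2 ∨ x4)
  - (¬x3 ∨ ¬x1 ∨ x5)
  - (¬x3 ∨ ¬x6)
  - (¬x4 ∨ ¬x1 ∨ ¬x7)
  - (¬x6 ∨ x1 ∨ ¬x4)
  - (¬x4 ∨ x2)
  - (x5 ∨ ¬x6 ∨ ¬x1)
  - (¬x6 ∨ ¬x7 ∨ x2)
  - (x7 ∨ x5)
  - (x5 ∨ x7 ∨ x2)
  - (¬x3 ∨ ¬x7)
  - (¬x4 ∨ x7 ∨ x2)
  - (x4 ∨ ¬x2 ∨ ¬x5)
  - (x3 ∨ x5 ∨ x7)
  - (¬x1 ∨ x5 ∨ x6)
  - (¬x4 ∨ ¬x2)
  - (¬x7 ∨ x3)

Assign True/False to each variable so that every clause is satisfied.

x1=True, x2=False, x3=False, x4=False, x5=True, x6=True, x7=False

Check each clause:
  1. (¬x7 ∨ x6 ∨ x1) — x1 is true.
  2. (x6 ∨ x4) — x6 is true.
  3. (¬x4 ∨ x1 ∨ ¬x2) — x1 is true.
  4. (x7 ∨ ¬x3 ∨ ¬x1) — ¬x3 is true.
  5. (x4 ∨ x6 ∨ x1) — x1 is true.
  6. (x4 ∨ x1 ∨ ¬x2) — x1 is true.
  7. (¬x3 ∨ x5 ∨ ¬x1) — ¬x3 is true.
  8. (¬x3 ∨ ¬x6) — ¬x3 is true.
  9. (¬x7 ∨ ¬x4 ∨ ¬x1) — ¬x7 is true.
  10. (x1 ∨ ¬x6 ∨ ¬x4) — x1 is true.
  11. (x2 ∨ ¬x4) — ¬x4 is true.
  12. (x5 ∨ ¬x1 ∨ ¬x6) — x5 is true.
  13. (¬x7 ∨ x2 ∨ ¬x6) — ¬x7 is true.
  14. (x5 ∨ x7) — x5 is true.
  15. (x5 ∨ x2 ∨ x7) — x5 is true.
  16. (¬x3 ∨ ¬x7) — ¬x7 is true.
  17. (¬x4 ∨ x2 ∨ x7) — ¬x4 is true.
  18. (¬x5 ∨ x4 ∨ ¬x2) — ¬x2 is true.
  19. (x7 ∨ x3 ∨ x5) — x5 is true.
  20. (x6 ∨ x5 ∨ ¬x1) — x5 is true.
  21. (¬x2 ∨ ¬x4) — ¬x4 is true.
  22. (¬x7 ∨ x3) — ¬x7 is true.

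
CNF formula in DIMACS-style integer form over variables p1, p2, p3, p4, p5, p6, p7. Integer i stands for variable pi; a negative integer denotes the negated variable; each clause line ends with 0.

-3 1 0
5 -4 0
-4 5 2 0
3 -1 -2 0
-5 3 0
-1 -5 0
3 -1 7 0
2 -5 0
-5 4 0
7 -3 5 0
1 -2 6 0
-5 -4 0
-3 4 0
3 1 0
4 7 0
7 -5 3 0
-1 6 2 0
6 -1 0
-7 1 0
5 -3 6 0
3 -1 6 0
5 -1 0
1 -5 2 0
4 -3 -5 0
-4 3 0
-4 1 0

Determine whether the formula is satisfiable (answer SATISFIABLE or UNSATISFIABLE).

UNSATISFIABLE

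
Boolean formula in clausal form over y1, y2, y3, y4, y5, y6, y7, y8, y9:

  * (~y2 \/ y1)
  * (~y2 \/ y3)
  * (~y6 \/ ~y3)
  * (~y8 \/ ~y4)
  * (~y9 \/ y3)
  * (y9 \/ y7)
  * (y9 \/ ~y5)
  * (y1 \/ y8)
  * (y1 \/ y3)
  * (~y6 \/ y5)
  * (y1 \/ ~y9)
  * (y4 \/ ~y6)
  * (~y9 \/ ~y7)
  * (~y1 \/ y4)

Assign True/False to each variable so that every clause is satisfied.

y1=True  y2=False  y3=False  y4=True  y5=False  y6=False  y7=True  y8=False  y9=False

Check each clause:
  1. (~y2 \/ y1) — y1 is true.
  2. (y3 \/ ~y2) — ~y2 is true.
  3. (~y3 \/ ~y6) — ~y6 is true.
  4. (~y4 \/ ~y8) — ~y8 is true.
  5. (y3 \/ ~y9) — ~y9 is true.
  6. (y9 \/ y7) — y7 is true.
  7. (~y5 \/ y9) — ~y5 is true.
  8. (y1 \/ y8) — y1 is true.
  9. (y3 \/ y1) — y1 is true.
  10. (y5 \/ ~y6) — ~y6 is true.
  11. (y1 \/ ~y9) — y1 is true.
  12. (~y6 \/ y4) — ~y6 is true.
  13. (~y9 \/ ~y7) — ~y9 is true.
  14. (~y1 \/ y4) — y4 is true.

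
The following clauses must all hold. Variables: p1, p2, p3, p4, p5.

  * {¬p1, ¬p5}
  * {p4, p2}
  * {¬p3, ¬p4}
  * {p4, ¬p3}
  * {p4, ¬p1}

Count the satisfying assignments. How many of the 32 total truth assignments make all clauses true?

Split on p4, then p1.
  p4=T, p1=T: remaining (p2,p3,p5) ∈ {(F,F,F); (T,F,F)} — 2.
  p4=T, p1=F: remaining (p2,p3,p5) ∈ {(F,F,F); (F,F,T); (T,F,F); (T,F,T)} — 4.
  p4=F, p1=T: a clause becomes empty — 0.
  p4=F, p1=F: remaining (p2,p3,p5) ∈ {(T,F,F); (T,F,T)} — 2.
Total: 2 + 4 + 0 + 2 = 8.

8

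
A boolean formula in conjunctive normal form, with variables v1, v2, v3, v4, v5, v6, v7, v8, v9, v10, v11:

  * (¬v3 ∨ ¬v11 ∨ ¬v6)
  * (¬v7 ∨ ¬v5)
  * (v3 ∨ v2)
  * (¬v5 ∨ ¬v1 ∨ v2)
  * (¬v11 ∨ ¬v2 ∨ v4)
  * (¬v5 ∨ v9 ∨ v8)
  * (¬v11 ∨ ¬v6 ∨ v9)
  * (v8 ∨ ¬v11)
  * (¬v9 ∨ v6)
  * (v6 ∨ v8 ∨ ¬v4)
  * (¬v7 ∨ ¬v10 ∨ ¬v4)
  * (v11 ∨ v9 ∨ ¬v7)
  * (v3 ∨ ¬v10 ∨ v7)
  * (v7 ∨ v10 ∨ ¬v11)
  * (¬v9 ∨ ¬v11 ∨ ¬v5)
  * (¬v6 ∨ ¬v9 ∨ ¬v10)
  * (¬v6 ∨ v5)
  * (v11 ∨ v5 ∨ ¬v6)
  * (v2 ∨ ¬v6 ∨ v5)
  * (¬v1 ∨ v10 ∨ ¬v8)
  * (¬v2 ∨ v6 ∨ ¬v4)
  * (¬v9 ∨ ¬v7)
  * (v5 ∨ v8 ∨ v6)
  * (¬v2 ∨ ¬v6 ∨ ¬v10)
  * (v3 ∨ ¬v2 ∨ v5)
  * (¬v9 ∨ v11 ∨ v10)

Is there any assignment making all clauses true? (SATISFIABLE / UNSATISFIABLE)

Set v1 = True and propagate.
Branch on v2: take v2 = False.
  then v3 is forced to True.
  then v5 is forced to False.
  then v6 is forced to False.
  then v9 is forced to False.
  then v8 is forced to True.
  then v10 is forced to True.
The remaining clauses are satisfied by v4 = False, v7 = False, v11 = True.
Every clause has at least one true literal under this assignment.
So v1=1  v2=0  v3=1  v4=0  v5=0  v6=0  v7=0  v8=1  v9=0  v10=1  v11=1 is a satisfying assignment.

SATISFIABLE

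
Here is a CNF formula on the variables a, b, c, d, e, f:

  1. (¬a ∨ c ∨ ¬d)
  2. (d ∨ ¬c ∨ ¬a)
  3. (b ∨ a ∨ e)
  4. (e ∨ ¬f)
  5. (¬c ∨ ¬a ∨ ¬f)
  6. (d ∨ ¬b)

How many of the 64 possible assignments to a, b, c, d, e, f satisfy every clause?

Case analysis on a and c:
  a=T, c=T: remaining (b,d,e,f) ∈ {(F,T,F,F); (F,T,T,F); (T,T,F,F); (T,T,T,F)} — 4.
  a=T, c=F: remaining (b,d,e,f) ∈ {(F,F,F,F); (F,F,T,F); (F,F,T,T)} — 3.
  a=F, c=T: 7 of the 16 assignments to (b,d,e,f) work.
  a=F, c=F: 7 of the 16 assignments to (b,d,e,f) work.
Total: 4 + 3 + 7 + 7 = 21.

21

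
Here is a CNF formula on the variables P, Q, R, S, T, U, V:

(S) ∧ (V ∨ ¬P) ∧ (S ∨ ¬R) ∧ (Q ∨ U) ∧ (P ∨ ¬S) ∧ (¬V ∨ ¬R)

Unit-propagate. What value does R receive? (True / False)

False

Unit clause (S) sets S = True.
In (¬S ∨ P), ¬S is now false; P must hold, so P = True.
(V ∨ ¬P) with P = True leaves only V, so V = True.
(¬R ∨ ¬V): since V = True, the clause reduces to (¬R). R = False.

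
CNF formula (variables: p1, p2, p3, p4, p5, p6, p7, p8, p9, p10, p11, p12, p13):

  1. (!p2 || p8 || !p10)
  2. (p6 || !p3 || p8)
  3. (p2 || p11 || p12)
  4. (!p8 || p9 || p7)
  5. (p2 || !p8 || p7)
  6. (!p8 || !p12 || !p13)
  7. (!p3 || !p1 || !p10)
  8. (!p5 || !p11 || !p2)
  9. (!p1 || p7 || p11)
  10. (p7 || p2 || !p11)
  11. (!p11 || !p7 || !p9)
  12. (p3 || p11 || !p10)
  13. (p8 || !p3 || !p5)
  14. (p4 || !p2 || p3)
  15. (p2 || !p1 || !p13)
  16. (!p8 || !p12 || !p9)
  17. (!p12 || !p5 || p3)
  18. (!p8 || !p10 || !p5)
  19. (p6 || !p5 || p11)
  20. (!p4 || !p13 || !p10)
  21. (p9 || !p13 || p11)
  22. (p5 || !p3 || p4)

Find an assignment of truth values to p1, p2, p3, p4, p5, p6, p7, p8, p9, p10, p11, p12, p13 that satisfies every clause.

p1 = 0, p2 = 1, p3 = 0, p4 = 1, p5 = 0, p6 = 1, p7 = 0, p8 = 1, p9 = 1, p10 = 1, p11 = 1, p12 = 0, p13 = 0

Check each clause:
  1. (!p10 || !p2 || p8) — p8 is true.
  2. (p8 || !p3 || p6) — p8 is true.
  3. (p2 || p11 || p12) — p2 is true.
  4. (!p8 || p7 || p9) — p9 is true.
  5. (!p8 || p2 || p7) — p2 is true.
  6. (!p8 || !p12 || !p13) — !p13 is true.
  7. (!p3 || !p1 || !p10) — !p3 is true.
  8. (!p5 || !p2 || !p11) — !p5 is true.
  9. (p11 || p7 || !p1) — p11 is true.
  10. (!p11 || p7 || p2) — p2 is true.
  11. (!p11 || !p9 || !p7) — !p7 is true.
  12. (p11 || p3 || !p10) — p11 is true.
  13. (p8 || !p3 || !p5) — p8 is true.
  14. (p4 || p3 || !p2) — p4 is true.
  15. (p2 || !p1 || !p13) — p2 is true.
  16. (!p8 || !p9 || !p12) — !p12 is true.
  17. (p3 || !p12 || !p5) — !p5 is true.
  18. (!p5 || !p8 || !p10) — !p5 is true.
  19. (!p5 || p11 || p6) — p11 is true.
  20. (!p13 || !p4 || !p10) — !p13 is true.
  21. (p9 || p11 || !p13) — p9 is true.
  22. (p4 || !p3 || p5) — !p3 is true.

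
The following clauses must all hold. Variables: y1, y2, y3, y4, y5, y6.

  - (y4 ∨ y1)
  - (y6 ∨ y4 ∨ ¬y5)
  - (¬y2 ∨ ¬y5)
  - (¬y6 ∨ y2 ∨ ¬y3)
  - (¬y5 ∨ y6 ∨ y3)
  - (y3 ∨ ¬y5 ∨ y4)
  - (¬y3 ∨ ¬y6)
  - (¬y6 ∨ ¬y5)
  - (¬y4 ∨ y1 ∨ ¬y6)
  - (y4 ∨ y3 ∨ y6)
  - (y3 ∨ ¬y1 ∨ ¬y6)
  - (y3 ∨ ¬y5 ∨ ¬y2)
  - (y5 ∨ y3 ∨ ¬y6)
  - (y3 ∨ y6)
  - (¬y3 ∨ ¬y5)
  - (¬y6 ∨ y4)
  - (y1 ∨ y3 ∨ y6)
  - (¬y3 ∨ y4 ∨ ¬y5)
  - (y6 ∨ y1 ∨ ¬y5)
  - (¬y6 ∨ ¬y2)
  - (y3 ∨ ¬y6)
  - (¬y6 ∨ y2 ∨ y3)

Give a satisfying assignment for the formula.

y1=T, y2=F, y3=T, y4=T, y5=F, y6=F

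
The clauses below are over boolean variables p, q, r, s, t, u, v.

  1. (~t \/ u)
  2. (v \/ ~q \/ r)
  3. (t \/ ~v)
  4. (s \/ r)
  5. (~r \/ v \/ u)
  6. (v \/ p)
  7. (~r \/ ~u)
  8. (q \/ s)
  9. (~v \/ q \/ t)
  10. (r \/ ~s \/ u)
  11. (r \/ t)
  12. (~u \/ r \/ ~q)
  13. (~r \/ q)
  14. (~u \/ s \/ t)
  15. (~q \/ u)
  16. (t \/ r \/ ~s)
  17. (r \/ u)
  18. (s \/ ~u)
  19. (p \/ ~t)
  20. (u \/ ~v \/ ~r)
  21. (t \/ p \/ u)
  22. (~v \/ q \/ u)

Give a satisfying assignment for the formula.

Pure literal: p appears only positively; assign p = True.
Branch on q: take q = False.
  then s is forced to True.
  then r is forced to False.
  then u is forced to True.
  then t is forced to True.
v is now unconstrained; take v = True.
Every clause has at least one true literal under this assignment.

p=1, q=0, r=0, s=1, t=1, u=1, v=1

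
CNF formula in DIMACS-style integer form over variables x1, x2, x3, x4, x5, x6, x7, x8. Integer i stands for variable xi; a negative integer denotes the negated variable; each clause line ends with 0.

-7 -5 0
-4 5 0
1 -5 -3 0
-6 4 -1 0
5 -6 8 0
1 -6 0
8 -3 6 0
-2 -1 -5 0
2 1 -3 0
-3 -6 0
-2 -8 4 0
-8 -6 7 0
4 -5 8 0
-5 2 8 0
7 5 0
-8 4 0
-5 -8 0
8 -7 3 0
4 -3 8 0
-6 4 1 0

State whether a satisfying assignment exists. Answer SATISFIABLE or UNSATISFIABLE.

Branch on x1: take x1 = False.
  then x6 is forced to False.
Try x2 = True.
The remaining clauses are satisfied by x3 = False, x4 = True, x5 = True, x7 = False, x8 = False.
Every clause has at least one true literal under this assignment.
So x1 = F, x2 = T, x3 = F, x4 = T, x5 = T, x6 = F, x7 = F, x8 = F is a satisfying assignment.

SATISFIABLE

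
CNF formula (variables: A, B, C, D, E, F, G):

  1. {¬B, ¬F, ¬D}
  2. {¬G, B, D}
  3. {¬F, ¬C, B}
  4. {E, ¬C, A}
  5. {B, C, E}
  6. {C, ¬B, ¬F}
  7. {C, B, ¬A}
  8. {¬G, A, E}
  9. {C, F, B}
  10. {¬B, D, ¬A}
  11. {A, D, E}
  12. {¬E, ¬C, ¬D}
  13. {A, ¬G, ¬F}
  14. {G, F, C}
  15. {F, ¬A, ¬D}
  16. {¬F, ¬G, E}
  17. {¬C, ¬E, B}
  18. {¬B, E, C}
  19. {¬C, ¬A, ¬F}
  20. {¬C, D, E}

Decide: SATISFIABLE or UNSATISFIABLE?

SATISFIABLE

Set A = False and propagate.
Branch on B: take B = True.
Set C = False and propagate.
  then F is forced to False.
  then G is forced to True.
  then E is forced to True.
D is now unconstrained; take D = False.
Every clause has at least one true literal under this assignment.
So A = 0, B = 1, C = 0, D = 0, E = 1, F = 0, G = 1 is a satisfying assignment.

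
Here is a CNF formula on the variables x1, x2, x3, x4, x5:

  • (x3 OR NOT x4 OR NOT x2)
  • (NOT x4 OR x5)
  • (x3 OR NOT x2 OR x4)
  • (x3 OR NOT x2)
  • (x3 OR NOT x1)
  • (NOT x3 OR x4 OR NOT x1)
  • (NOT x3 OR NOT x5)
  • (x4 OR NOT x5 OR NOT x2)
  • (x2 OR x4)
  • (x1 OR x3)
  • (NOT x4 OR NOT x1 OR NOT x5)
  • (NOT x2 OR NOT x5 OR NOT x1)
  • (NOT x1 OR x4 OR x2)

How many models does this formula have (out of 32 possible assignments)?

Satisfying assignments:
  x1=0 x2=1 x3=1 x4=0 x5=0
That's 1 in total.

1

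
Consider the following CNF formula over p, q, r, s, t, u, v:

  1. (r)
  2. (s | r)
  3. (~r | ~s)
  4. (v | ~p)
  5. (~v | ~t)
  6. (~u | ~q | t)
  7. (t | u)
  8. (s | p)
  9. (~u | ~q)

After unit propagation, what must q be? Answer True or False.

False

(r) stands alone — r = True.
(~s | ~r): since r = True, the clause reduces to (~s). s = False.
In (s | p), s is now false; p must hold, so p = True.
In (v | ~p), ~p is now false; v must hold, so v = True.
(~t | ~v): since v = True, the clause reduces to (~t). t = False.
(u | t) with t = False leaves only u, so u = True.
(~q | ~u | t): since u = True, t = False, the clause reduces to (~q). q = False.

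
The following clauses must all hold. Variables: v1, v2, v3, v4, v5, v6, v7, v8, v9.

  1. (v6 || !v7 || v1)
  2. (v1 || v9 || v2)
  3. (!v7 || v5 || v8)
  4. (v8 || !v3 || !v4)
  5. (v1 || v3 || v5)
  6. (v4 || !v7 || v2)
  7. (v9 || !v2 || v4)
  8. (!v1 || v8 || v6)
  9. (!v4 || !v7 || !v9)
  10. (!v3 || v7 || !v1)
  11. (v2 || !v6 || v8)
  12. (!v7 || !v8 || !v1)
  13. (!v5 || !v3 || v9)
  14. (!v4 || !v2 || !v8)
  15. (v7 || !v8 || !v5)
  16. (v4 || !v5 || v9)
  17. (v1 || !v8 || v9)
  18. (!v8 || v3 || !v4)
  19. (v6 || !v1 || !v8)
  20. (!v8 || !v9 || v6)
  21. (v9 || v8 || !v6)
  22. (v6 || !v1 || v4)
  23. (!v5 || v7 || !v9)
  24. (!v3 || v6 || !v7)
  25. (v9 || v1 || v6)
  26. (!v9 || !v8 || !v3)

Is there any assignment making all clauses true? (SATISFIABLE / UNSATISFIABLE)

Try v1 = True.
The remaining clauses are satisfied by v2 = True, v3 = False, v4 = False, v5 = False, v6 = True, v7 = False, v8 = False, v9 = True.
So v1 = T, v2 = T, v3 = F, v4 = F, v5 = F, v6 = T, v7 = F, v8 = F, v9 = T is a satisfying assignment.

SATISFIABLE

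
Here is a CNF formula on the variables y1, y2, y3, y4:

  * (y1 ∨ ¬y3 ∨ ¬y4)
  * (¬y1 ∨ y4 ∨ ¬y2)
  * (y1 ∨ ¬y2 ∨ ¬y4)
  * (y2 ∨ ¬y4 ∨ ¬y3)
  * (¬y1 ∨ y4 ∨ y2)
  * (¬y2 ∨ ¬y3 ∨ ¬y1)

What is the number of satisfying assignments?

Satisfying assignments:
  y1=F y2=F y3=F y4=F
  y1=F y2=F y3=F y4=T
  y1=F y2=F y3=T y4=F
  y1=F y2=T y3=F y4=F
  y1=F y2=T y3=T y4=F
  y1=T y2=F y3=F y4=T
  y1=T y2=T y3=F y4=T
That's 7 in total.

7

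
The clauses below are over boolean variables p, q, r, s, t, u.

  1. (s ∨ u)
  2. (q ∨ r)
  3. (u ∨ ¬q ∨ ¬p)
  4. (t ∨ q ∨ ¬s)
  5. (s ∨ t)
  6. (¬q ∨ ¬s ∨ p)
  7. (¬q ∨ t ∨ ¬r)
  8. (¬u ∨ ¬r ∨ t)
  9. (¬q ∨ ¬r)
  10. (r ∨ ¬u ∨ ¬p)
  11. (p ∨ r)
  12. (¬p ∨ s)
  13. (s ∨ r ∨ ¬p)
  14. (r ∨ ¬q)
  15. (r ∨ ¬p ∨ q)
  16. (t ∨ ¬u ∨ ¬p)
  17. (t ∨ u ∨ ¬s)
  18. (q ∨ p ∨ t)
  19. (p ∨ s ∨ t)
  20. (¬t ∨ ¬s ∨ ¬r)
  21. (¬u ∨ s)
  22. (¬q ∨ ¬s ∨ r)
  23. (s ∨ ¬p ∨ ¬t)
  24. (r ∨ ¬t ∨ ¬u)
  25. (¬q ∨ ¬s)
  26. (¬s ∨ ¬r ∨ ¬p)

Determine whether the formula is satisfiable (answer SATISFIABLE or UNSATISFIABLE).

s = True:
  propagation gives q=False, r=True, t=True; an empty clause results — contradiction.
s = False:
  propagation gives u=True; an empty clause results — contradiction.
Every branch closes, so no satisfying assignment exists.

UNSATISFIABLE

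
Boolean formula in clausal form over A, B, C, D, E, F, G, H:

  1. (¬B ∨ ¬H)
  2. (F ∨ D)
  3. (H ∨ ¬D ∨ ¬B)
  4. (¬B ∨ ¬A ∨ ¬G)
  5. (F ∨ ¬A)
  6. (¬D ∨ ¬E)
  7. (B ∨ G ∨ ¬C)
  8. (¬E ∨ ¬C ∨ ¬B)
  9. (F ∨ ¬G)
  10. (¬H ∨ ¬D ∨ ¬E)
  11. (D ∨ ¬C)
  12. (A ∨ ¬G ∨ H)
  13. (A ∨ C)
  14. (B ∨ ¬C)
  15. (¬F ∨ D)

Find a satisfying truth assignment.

A = True, B = False, C = False, D = True, E = False, F = True, G = False, H = True

E occurs only negated in the remaining clauses — set E = False.
Set A = True and propagate.
  then F is forced to True.
  then D is forced to True.
For the remaining variables, B = False, C = False, G = False, H = True works.
Every clause has at least one true literal under this assignment.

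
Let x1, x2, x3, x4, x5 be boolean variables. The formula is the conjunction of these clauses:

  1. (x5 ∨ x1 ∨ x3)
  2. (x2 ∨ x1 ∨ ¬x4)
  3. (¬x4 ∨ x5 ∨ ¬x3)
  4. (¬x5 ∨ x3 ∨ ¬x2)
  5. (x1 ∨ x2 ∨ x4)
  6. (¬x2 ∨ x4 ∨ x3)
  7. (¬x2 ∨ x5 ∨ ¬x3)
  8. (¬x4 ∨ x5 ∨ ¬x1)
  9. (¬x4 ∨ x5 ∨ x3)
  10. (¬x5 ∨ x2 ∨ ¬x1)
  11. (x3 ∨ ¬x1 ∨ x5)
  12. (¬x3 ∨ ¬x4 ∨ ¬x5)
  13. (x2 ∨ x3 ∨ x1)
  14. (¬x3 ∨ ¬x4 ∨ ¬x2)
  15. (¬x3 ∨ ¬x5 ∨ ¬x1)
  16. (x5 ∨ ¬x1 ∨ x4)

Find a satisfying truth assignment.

x1=F, x2=T, x3=T, x4=F, x5=T

Try x1 = False.
Set x2 = True and propagate.
The remaining clauses are satisfied by x3 = True, x4 = False, x5 = True.
Every clause has at least one true literal under this assignment.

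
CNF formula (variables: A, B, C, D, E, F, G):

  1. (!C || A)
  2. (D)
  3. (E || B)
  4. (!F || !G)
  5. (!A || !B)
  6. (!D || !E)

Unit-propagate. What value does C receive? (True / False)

False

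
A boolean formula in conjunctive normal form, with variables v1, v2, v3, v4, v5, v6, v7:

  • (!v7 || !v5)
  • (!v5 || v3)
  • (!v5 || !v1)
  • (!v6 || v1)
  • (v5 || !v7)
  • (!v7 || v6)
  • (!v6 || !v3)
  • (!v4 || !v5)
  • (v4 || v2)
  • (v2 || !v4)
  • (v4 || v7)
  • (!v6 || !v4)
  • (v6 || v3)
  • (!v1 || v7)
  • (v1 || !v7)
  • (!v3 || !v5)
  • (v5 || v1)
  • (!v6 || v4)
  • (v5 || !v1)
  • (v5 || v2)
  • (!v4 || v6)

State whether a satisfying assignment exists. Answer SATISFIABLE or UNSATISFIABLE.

v5 = True:
  propagation gives v7=False, v3=True; an empty clause results — contradiction.
v5 = False:
  propagation gives v7=False, v4=True, v2=True, v6=False; an empty clause results — contradiction.
Every branch closes, so no satisfying assignment exists.

UNSATISFIABLE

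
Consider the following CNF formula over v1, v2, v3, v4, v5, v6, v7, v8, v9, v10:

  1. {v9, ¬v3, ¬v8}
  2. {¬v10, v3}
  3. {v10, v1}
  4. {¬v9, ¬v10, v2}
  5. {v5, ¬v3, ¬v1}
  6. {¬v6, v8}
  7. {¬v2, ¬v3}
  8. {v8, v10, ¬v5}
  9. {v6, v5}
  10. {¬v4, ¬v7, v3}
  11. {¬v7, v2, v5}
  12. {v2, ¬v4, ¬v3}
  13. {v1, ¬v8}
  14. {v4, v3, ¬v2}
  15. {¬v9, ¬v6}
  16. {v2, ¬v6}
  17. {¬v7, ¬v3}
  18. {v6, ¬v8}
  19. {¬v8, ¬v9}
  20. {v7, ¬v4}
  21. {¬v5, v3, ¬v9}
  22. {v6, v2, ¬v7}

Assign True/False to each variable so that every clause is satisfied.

v1=False, v2=False, v3=True, v4=False, v5=True, v6=False, v7=False, v8=False, v9=False, v10=True

Set v1 = False and propagate.
  then v10 is forced to True.
  then v3 is forced to True.
  then v2 is forced to False.
  then v9 is forced to False.
  then v8 is forced to False.
  then v6 is forced to False.
  then v5 is forced to True.
  then v4 is forced to False.
  then v7 is forced to False.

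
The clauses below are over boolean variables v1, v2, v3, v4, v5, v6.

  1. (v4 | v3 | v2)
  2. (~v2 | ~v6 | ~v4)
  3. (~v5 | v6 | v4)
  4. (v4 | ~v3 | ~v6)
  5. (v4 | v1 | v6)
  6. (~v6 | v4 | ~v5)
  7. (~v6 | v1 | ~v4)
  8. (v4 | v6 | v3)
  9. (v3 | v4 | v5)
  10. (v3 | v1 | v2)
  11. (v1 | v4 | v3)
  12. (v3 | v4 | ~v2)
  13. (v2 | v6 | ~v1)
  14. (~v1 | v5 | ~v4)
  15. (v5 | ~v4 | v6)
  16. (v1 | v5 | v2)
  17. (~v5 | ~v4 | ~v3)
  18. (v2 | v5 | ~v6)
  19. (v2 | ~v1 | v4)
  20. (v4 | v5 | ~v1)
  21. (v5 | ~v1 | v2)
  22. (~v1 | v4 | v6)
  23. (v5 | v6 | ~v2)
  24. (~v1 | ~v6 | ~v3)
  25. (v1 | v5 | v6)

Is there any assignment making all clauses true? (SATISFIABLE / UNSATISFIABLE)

SATISFIABLE

Set v1 = True and propagate.
Set v2 = True and propagate.
The remaining clauses are satisfied by v3 = False, v4 = True, v5 = True, v6 = False.
So v1=True, v2=True, v3=False, v4=True, v5=True, v6=False is a satisfying assignment.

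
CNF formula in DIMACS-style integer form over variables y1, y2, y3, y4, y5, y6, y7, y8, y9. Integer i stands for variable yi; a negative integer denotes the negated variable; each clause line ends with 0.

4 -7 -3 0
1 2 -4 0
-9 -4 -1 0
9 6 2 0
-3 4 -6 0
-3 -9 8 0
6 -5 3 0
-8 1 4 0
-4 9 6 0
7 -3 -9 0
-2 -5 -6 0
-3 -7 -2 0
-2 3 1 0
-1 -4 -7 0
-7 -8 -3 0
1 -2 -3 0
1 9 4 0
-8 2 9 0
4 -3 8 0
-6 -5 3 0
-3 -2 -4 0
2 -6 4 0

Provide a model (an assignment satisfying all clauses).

y1=True, y2=True, y3=False, y4=False, y5=False, y6=False, y7=True, y8=True, y9=True

Check each clause:
  1. (!y7 || !y3 || y4) — !y3 is true.
  2. (y2 || y1 || !y4) — y1 is true.
  3. (!y4 || !y1 || !y9) — !y4 is true.
  4. (y2 || y9 || y6) — y9 is true.
  5. (!y6 || !y3 || y4) — !y6 is true.
  6. (y8 || !y3 || !y9) — y8 is true.
  7. (!y5 || y6 || y3) — !y5 is true.
  8. (y1 || !y8 || y4) — y1 is true.
  9. (y6 || y9 || !y4) — y9 is true.
  10. (!y9 || !y3 || y7) — y7 is true.
  11. (!y2 || !y5 || !y6) — !y6 is true.
  12. (!y7 || !y2 || !y3) — !y3 is true.
  13. (y3 || y1 || !y2) — y1 is true.
  14. (!y7 || !y1 || !y4) — !y4 is true.
  15. (!y3 || !y8 || !y7) — !y3 is true.
  16. (!y3 || !y2 || y1) — y1 is true.
  17. (y9 || y1 || y4) — y9 is true.
  18. (y2 || !y8 || y9) — y9 is true.
  19. (!y3 || y4 || y8) — y8 is true.
  20. (!y6 || !y5 || y3) — !y6 is true.
  21. (!y3 || !y4 || !y2) — !y4 is true.
  22. (!y6 || y4 || y2) — !y6 is true.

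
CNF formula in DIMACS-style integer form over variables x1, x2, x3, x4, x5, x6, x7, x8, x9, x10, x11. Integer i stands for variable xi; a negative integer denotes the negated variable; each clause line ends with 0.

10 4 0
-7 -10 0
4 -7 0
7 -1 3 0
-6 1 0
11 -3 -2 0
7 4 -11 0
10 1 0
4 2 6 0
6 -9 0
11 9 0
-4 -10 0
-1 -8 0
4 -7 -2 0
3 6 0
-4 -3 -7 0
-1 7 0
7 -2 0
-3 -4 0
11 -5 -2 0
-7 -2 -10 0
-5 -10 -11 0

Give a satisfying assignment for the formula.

x1=T, x2=T, x3=F, x4=T, x5=T, x6=T, x7=T, x8=F, x9=F, x10=F, x11=T

Check each clause:
  1. {x10, x4} — x4 is true.
  2. {¬x7, ¬x10} — ¬x10 is true.
  3. {x4, ¬x7} — x4 is true.
  4. {¬x1, x3, x7} — x7 is true.
  5. {x1, ¬x6} — x1 is true.
  6. {x11, ¬x2, ¬x3} — x11 is true.
  7. {¬x11, x4, x7} — x4 is true.
  8. {x10, x1} — x1 is true.
  9. {x6, x4, x2} — x2 is true.
  10. {x6, ¬x9} — x6 is true.
  11. {x11, x9} — x11 is true.
  12. {¬x10, ¬x4} — ¬x10 is true.
  13. {¬x8, ¬x1} — ¬x8 is true.
  14. {¬x2, ¬x7, x4} — x4 is true.
  15. {x6, x3} — x6 is true.
  16. {¬x7, ¬x3, ¬x4} — ¬x3 is true.
  17. {x7, ¬x1} — x7 is true.
  18. {¬x2, x7} — x7 is true.
  19. {¬x4, ¬x3} — ¬x3 is true.
  20. {¬x5, x11, ¬x2} — x11 is true.
  21. {¬x7, ¬x2, ¬x10} — ¬x10 is true.
  22. {¬x11, ¬x10, ¬x5} — ¬x10 is true.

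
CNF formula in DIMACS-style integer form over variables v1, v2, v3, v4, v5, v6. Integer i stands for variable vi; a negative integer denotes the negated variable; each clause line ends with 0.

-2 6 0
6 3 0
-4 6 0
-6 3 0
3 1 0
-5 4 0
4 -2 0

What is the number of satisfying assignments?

Split on v6, then v3.
  v6=1, v3=1: v1 free; 5 ways for (v2,v4,v5) × 2^1 = 10.
  v6=1, v3=0: a clause becomes empty — 0.
  v6=0, v3=1: remaining (v1,v2,v4,v5) ∈ {(0,0,0,0); (1,0,0,0)} — 2.
  v6=0, v3=0: a clause becomes empty — 0.
Total: 10 + 0 + 2 + 0 = 12.

12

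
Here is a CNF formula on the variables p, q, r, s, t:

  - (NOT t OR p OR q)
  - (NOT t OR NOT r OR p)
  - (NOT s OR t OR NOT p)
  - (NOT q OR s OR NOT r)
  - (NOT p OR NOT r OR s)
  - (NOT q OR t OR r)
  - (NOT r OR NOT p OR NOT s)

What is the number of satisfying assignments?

12

Split on p, then r.
  p=T, r=T: a clause becomes empty — 0.
  p=T, r=F: 5 of the 8 assignments to (q,s,t) work.
  p=F, r=T: remaining (q,s,t) ∈ {(F,F,F); (F,T,F); (T,T,F)} — 3.
  p=F, r=F: remaining (q,s,t) ∈ {(F,F,F); (F,T,F); (T,F,T); (T,T,T)} — 4.
Total: 0 + 5 + 3 + 4 = 12.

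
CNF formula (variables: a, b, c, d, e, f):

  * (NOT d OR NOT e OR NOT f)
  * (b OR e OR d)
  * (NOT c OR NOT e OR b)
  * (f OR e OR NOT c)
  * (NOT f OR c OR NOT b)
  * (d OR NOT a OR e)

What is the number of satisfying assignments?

Case analysis on e and b:
  e=1, b=1: a free; 5 ways for (c,d,f) × 2^1 = 10.
  e=1, b=0: a free; 3 ways for (c,d,f) × 2^1 = 6.
  e=0, b=1: 6 of the 16 assignments to (a,c,d,f) work.
  e=0, b=0: a free; 3 ways for (c,d,f) × 2^1 = 6.
Total: 10 + 6 + 6 + 6 = 28.

28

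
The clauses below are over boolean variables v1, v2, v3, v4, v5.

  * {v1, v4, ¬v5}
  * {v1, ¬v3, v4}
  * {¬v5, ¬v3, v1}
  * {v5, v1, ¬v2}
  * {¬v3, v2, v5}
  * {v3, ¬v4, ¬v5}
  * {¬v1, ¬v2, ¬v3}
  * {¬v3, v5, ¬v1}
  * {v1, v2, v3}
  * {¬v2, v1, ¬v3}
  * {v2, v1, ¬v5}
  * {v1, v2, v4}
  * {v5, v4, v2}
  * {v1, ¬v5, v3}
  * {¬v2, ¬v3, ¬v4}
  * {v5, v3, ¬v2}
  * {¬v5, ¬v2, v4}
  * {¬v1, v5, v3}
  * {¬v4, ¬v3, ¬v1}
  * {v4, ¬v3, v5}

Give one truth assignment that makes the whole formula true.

v1 = 1  v2 = 0  v3 = 0  v4 = 0  v5 = 1

Try v1 = True.
Try v2 = False.
Branch on v3: take v3 = False.
  then v5 is forced to True.
  then v4 is forced to False.
Every clause has at least one true literal under this assignment.
Check each clause:
  1. {¬v5, v4, v1} — v1 is true.
  2. {v4, ¬v3, v1} — v1 is true.
  3. {¬v3, v1, ¬v5} — v1 is true.
  4. {¬v2, v5, v1} — v1 is true.
  5. {v5, ¬v3, v2} — v5 is true.
  6. {¬v4, ¬v5, v3} — ¬v4 is true.
  7. {¬v1, ¬v2, ¬v3} — ¬v3 is true.
  8. {¬v3, ¬v1, v5} — v5 is true.
  9. {v2, v3, v1} — v1 is true.
  10. {¬v3, v1, ¬v2} — v1 is true.
  11. {v1, ¬v5, v2} — v1 is true.
  12. {v1, v4, v2} — v1 is true.
  13. {v5, v4, v2} — v5 is true.
  14. {v3, v1, ¬v5} — v1 is true.
  15. {¬v4, ¬v3, ¬v2} — ¬v4 is true.
  16. {¬v2, v3, v5} — v5 is true.
  17. {¬v2, v4, ¬v5} — ¬v2 is true.
  18. {v3, v5, ¬v1} — v5 is true.
  19. {¬v3, ¬v1, ¬v4} — ¬v4 is true.
  20. {¬v3, v4, v5} — ¬v3 is true.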